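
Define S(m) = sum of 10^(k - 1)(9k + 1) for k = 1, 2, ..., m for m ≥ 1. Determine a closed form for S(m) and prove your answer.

We claim S(m) = 10^m·m for all m ≥ 1.
For the base case m = 1: S(1) = 10, and the closed form gives 10. They agree.
Inductive step: assume the claim holds for m = k, so S(k) = 10^k·k.
Then S(k+1) = S(k) + (10^k(9k + 10)) = (10^k·k) + (10^k(9k + 10)).
Simplifying, S(k+1) = 10^(k + 1)(k + 1) = 10^(k+1)·(k+1),
which is the closed form with m = k+1.
By induction, the statement is established for all m ≥ 1.

S(m) = 10^m·m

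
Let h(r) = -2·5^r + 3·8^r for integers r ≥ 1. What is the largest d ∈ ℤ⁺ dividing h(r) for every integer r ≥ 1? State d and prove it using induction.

Computing the first values: h(1) = 14 and h(2) = 142; gcd(14, 142) = 2, so d ≤ 2.
We prove 2 | -2·5^r + 3·8^r for all r ≥ 1 by induction on r.
Base case (r = 1): h(1) = 14 = 2·(7), so 2 | h(1).
For the inductive step, assume it holds for an arbitrary p ≥ 1, i.e. 2 | h(p). Then
h(p+1) − 8·h(p) = (-2·5^(p+1) + 3·8^(p+1)) − 8·(-2·5^p + 3·8^p) = (-2)·5^p·(5 − 8) = (6)·5^p. Since 2 | h(p) by the inductive hypothesis, 2 | 8·h(p); and 2 | 6 since 6 = 2·3. Therefore 2 | h(p+1).
By the principle of mathematical induction, the result holds for all r ≥ 1.
Therefore the largest such d is 2.

d = 2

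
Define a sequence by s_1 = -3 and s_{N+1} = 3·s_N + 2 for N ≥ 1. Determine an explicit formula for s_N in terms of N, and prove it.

s_N = -2·3^(N - 1) - 1

Computing the first terms: s_1 = -3, s_2 = -7, s_3 = -19. This suggests s_N = -2·3^(N - 1) - 1.
For the base case N = 1: the formula gives -3 = -3 = s_1.
Inductive step: suppose the statement holds for some m ≥ 1, so s_m = -2·3^(m - 1) - 1.
Then s_{m+1} = 3·s_m + 2 = 3·(-2·3^(m - 1) - 1) + 2 = -2·3^m - 1 = -2·3^((m+1) - 1) - 1,
which is the claimed formula at N = m+1.
Hence, by induction on N, the claim holds for every N ≥ 1.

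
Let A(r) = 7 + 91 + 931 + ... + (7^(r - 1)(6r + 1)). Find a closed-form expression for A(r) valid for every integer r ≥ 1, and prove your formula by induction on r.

We claim A(r) = 7^r·r for all r ≥ 1.
When r = 1: A(1) = 7, and the closed form gives 7. They agree.
Inductive step: suppose the statement holds for some k ≥ 1, so A(k) = 7^k·k.
Then A(k+1) = A(k) + (7^k(6k + 7)) = (7^k·k) + (7^k(6k + 7)).
Simplifying, A(k+1) = 7^(k + 1)(k + 1) = 7^(k+1)·(k+1),
which is the closed form with r = k+1.
This completes the induction.

A(r) = 7^r·r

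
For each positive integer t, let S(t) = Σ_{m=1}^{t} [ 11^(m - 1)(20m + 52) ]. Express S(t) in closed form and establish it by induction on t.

S(t) = 11^t(2t + 5) - 5

We claim S(t) = 11^t(2t + 5) - 5 for all t ≥ 1.
Base step (t = 1): S(1) = 72, and the closed form gives 72. They agree.
Inductive step: assume the claim holds for t = m, so S(m) = 11^m(2m + 5) - 5.
Then S(m+1) = S(m) + (11^m(20m + 72)) = (11^m(2m + 5) - 5) + (11^m(20m + 72)).
Simplifying, S(m+1) = 22·11^m·m + 77·11^m - 5 = 11^(m+1)(2(m+1) + 5) - 5,
which is the closed form with t = m+1.
Hence, by induction on t, the claim holds for every t ≥ 1.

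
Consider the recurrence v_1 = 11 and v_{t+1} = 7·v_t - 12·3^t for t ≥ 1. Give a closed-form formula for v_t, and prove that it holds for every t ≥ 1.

Computing the first terms: v_1 = 11, v_2 = 41, v_3 = 179. This suggests v_t = 3^(t + 1) + 2·7^(t - 1).
Base case (t = 1): the formula gives 11 = 11 = v_1.
Inductive step: assume the claim holds for t = r, so v_r = 3^(r + 1) + 2·7^(r - 1).
Then v_{r+1} = 7·v_r - 12·3^r = 7·(3^(r + 1) + 2·7^(r - 1)) - 12·3^r = 3^(r + 2) + 2·7^r = 3^((r+1) + 1) + 2·7^((r+1) - 1),
which is the claimed formula at t = r+1.
By induction, the statement is established for all t ≥ 1.

v_t = 3^(t + 1) + 2·7^(t - 1)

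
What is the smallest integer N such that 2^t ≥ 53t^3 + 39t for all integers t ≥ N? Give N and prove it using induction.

At t = 18: 262144 < 309798, so the inequality fails and N ≥ 19. We prove 2^t ≥ 53t^3 + 39t for all t ≥ 19.
Base case (t = 19): 2^t = 524288 and 53t^3 + 39t = 364268, so 524288 ≥ 364268.
For the inductive step, assume it holds for an arbitrary i ≥ 19, so 2^i ≥ 53i^3 + 39i.
Then 2^(i + 1) = 2·(2^i) ≥ 2·(53i^3 + 39i).
Also, for i ≥ 19 we have 2·(53i^3 + 39i) ≥ 53(i+1)^3 + 39(i+1), since 2·(53i^3 + 39i) − (53(i+1)^3 + 39(i+1)) = 53i^3 - 159i^2 - 120i - 92, which is nonnegative for all i ≥ 19.
Combining, 2^(i + 1) ≥ 53(i+1)^3 + 39(i+1).
By induction, the statement is established for all t ≥ 19.
Hence the smallest such N is 19.

N = 19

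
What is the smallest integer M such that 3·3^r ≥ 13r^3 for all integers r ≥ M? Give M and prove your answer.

M = 7

At r = 6: 2187 < 2808, so the inequality fails and M ≥ 7. We prove 3·3^r ≥ 13r^3 for all r ≥ 7.
Base step (r = 7): 3·3^r = 6561 and 13r^3 = 4459, so 6561 ≥ 4459.
Suppose the result is true for r = i, so 3·3^i ≥ 13i^3.
Then 3·3^(i + 1) = 3·(3·3^i) ≥ 3·(13i^3).
Also, for i ≥ 7 we have 3·(13i^3) ≥ 13(i+1)^3, since 3 ≥ (1 + 1/i)^3 for all i ≥ 7.
Combining, 3·3^(i + 1) ≥ 13(i+1)^3.
This completes the induction.
Hence the smallest such M is 7.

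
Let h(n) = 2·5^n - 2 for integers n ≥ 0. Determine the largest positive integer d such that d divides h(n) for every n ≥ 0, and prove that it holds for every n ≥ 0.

d = 8

Computing the first values: h(0) = 0 and h(1) = 8; gcd(0, 8) = 8, so d ≤ 8.
We prove 8 | 2·5^n - 2 for all n ≥ 0 by induction on n.
Base step (n = 0): h(0) = 0 = 8·(0), so 8 | h(0).
Suppose the result is true for n = k, i.e. 8 | h(k). Then
h(k+1) = 2·5^(k+1) - 2 = 5·(2·5^k - 2) + 8 = 5·h(k) + 8. The first term is divisible by 8 by the inductive hypothesis, and 8 is divisible by 8. Hence 8 | h(k+1).
Hence, by induction on n, the claim holds for every n ≥ 0.
Therefore the largest such d is 8.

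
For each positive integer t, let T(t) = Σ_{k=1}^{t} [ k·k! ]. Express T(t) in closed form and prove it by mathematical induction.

We claim T(t) = (t + 1)t! - 1 for all t ≥ 1.
For the base case t = 1: T(1) = 1, and the closed form gives 1. They agree.
Suppose the result is true for t = k, so T(k) = (k + 1)k! - 1.
Then T(k+1) = T(k) + ((k + 1)(k + 1)!) = ((k + 1)k! - 1) + ((k + 1)(k + 1)!).
Simplifying, T(k+1) = ((k+1) + 1)(k+1)! - 1,
which is the closed form with t = k+1.
By the principle of mathematical induction, the result holds for all t ≥ 1.

T(t) = (t + 1)t! - 1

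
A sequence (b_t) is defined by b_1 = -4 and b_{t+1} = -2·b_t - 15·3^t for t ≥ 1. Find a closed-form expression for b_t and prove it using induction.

b_t = 5(-2)^(t - 1) - 3^(t + 1)

Computing the first terms: b_1 = -4, b_2 = -37, b_3 = -61. This suggests b_t = 5(-2)^(t - 1) - 3^(t + 1).
Base case (t = 1): the formula gives -4 = -4 = b_1.
Suppose the result is true for t = r, so b_r = 5(-2)^(r - 1) - 3^(r + 1).
Then b_{r+1} = -2·b_r - 15·3^r = -2·(5(-2)^(r - 1) - 3^(r + 1)) - 15·3^r = 5(-2)^r - 3^(r + 2) = 5(-2)^((r+1) - 1) - 3^((r+1) + 1),
which is the claimed formula at t = r+1.
By induction, the statement is established for all t ≥ 1.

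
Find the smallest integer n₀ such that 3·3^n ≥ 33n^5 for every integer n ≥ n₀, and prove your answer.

n₀ = 15

At n = 14: 14348907 < 17748192, so the inequality fails and n₀ ≥ 15. We prove 3·3^n ≥ 33n^5 for all n ≥ 15.
When n = 15: 3·3^n = 43046721 and 33n^5 = 25059375, so 43046721 ≥ 25059375.
For the inductive step, assume it holds for an arbitrary p ≥ 15, so 3·3^p ≥ 33p^5.
Then 3·3^(p + 1) = 3·(3·3^p) ≥ 3·(33p^5).
Also, for p ≥ 15 we have 3·(33p^5) ≥ 33(p+1)^5, since 3 ≥ (1 + 1/p)^5 for all p ≥ 15.
Combining, 3·3^(p + 1) ≥ 33(p+1)^5.
Hence, by induction on n, the claim holds for every n ≥ 15.
Hence the smallest such n₀ is 15.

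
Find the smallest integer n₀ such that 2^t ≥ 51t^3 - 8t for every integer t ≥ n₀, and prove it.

n₀ = 19

At t = 18: 262144 < 297288, so the inequality fails and n₀ ≥ 19. We prove 2^t ≥ 51t^3 - 8t for all t ≥ 19.
Base case (t = 19): 2^t = 524288 and 51t^3 - 8t = 349657, so 524288 ≥ 349657.
Suppose the result is true for t = p, so 2^p ≥ 51p^3 - 8p.
Then 2^(p + 1) = 2·(2^p) ≥ 2·(51p^3 - 8p).
Also, for p ≥ 19 we have 2·(51p^3 - 8p) ≥ 51(p+1)^3 - 8(p+1), since 2·(51p^3 - 8p) − (51(p+1)^3 - 8(p+1)) = 51p^3 - 153p^2 - 161p - 43, which is nonnegative for all p ≥ 19.
Combining, 2^(p + 1) ≥ 51(p+1)^3 - 8(p+1).
By induction, the statement is established for all t ≥ 19.
Hence the smallest such n₀ is 19.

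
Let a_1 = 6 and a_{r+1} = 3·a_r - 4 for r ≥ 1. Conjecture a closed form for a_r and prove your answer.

a_r = 4·3^(r - 1) + 2

Computing the first terms: a_1 = 6, a_2 = 14, a_3 = 38. This suggests a_r = 4·3^(r - 1) + 2.
Base case (r = 1): the formula gives 6 = 6 = a_1.
Inductive step: suppose the statement holds for some j ≥ 1, so a_j = 4·3^(j - 1) + 2.
Then a_{j+1} = 3·a_j - 4 = 3·(4·3^(j - 1) + 2) - 4 = 4·3^j + 2 = 4·3^((j+1) - 1) + 2,
which is the claimed formula at r = j+1.
Hence, by induction on r, the claim holds for every r ≥ 1.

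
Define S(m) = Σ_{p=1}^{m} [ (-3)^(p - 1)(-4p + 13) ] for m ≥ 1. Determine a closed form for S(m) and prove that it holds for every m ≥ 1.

We claim S(m) = (-3)^m(m - 3) + 3 for all m ≥ 1.
Base case (m = 1): S(1) = 9, and the closed form gives 9. They agree.
Inductive step: assume the claim holds for m = p, so S(p) = (-3)^p(p - 3) + 3.
Then S(p+1) = S(p) + ((-3)^p(-4p + 9)) = ((-3)^p(p - 3) + 3) + ((-3)^p(-4p + 9)).
Simplifying, S(p+1) = -3(-3)^p·p + 6(-3)^p + 3 = (-3)^(p+1)((p+1) - 3) + 3,
which is the closed form with m = p+1.
This completes the induction.

S(m) = (-3)^m(m - 3) + 3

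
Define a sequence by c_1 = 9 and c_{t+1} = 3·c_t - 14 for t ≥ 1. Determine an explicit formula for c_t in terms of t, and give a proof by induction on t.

c_t = 2·3^(t - 1) + 7

Computing the first terms: c_1 = 9, c_2 = 13, c_3 = 25. This suggests c_t = 2·3^(t - 1) + 7.
Base step (t = 1): the formula gives 9 = 9 = c_1.
Inductive step: suppose the statement holds for some i ≥ 1, so c_i = 2·3^(i - 1) + 7.
Then c_{i+1} = 3·c_i - 14 = 3·(2·3^(i - 1) + 7) - 14 = 2·3^i + 7 = 2·3^((i+1) - 1) + 7,
which is the claimed formula at t = i+1.
This completes the induction.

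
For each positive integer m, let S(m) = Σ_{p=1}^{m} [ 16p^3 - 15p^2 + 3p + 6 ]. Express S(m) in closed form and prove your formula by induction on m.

We claim S(m) = m(4m^3 + 3m^2 - 2m + 5) for all m ≥ 1.
Base step (m = 1): S(1) = 10, and the closed form gives 10. They agree.
Suppose the result is true for m = p, so S(p) = p(4p^3 + 3p^2 - 2p + 5).
Then S(p+1) = S(p) + (16p^3 + 33p^2 + 21p + 10) = (p(4p^3 + 3p^2 - 2p + 5)) + (16p^3 + 33p^2 + 21p + 10).
Simplifying, S(p+1) = (p + 1)(4p^3 + 15p^2 + 16p + 10) = (p+1)(4(p+1)^3 + 3(p+1)^2 - 2(p+1) + 5),
which is the closed form with m = p+1.
Hence, by induction on m, the claim holds for every m ≥ 1.

S(m) = m(4m^3 + 3m^2 - 2m + 5)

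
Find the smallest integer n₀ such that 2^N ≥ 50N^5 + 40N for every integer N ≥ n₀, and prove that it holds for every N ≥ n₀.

At N = 30: 1073741824 < 1215001200, so the inequality fails and n₀ ≥ 31. We prove 2^N ≥ 50N^5 + 40N for all N ≥ 31.
Base case (N = 31): 2^N = 2147483648 and 50N^5 + 40N = 1431458790, so 2147483648 ≥ 1431458790.
Suppose the result is true for N = p, so 2^p ≥ 50p^5 + 40p.
Then 2^(p + 1) = 2·(2^p) ≥ 2·(50p^5 + 40p).
Also, for p ≥ 31 we have 2·(50p^5 + 40p) ≥ 50(p+1)^5 + 40(p+1), since 2·(50p^5 + 40p) − (50(p+1)^5 + 40(p+1)) = 50p^5 - 250p^4 - 500p^3 - 500p^2 - 210p - 90, which is nonnegative for all p ≥ 31.
Combining, 2^(p + 1) ≥ 50(p+1)^5 + 40(p+1).
This completes the induction.
Hence the smallest such n₀ is 31.

n₀ = 31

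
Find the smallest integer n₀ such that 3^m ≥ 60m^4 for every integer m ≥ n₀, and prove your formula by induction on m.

At m = 13: 1594323 < 1713660, so the inequality fails and n₀ ≥ 14. We prove 3^m ≥ 60m^4 for all m ≥ 14.
Base case (m = 14): 3^m = 4782969 and 60m^4 = 2304960, so 4782969 ≥ 2304960.
Inductive step: assume the claim holds for m = r, so 3^r ≥ 60r^4.
Then 3^(r + 1) = 3·(3^r) ≥ 3·(60r^4).
Also, for r ≥ 14 we have 3·(60r^4) ≥ 60(r+1)^4, since 3 ≥ (1 + 1/r)^4 for all r ≥ 14.
Combining, 3^(r + 1) ≥ 60(r+1)^4.
By the principle of mathematical induction, the result holds for all m ≥ 14.
Hence the smallest such n₀ is 14.

n₀ = 14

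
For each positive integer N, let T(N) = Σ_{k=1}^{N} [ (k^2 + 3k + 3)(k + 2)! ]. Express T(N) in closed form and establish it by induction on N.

T(N) = (N + 1)(N + 3)! - 6

We claim T(N) = (N + 1)(N + 3)! - 6 for all N ≥ 1.
Base case (N = 1): T(1) = 42, and the closed form gives 42. They agree.
For the inductive step, assume it holds for an arbitrary k ≥ 1, so T(k) = (k + 1)(k + 3)! - 6.
Then T(k+1) = T(k) + ((k^2 + 5k + 7)(k + 3)!) = ((k + 1)(k + 3)! - 6) + ((k^2 + 5k + 7)(k + 3)!).
Simplifying, T(k+1) = ((k+1) + 1)((k+1) + 3)! - 6,
which is the closed form with N = k+1.
Hence, by induction on N, the claim holds for every N ≥ 1.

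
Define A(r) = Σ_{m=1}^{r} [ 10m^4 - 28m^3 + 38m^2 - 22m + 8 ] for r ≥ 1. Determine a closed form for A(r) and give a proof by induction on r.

We claim A(r) = r(2r^4 - 2r^3 + 2r^2 + r + 3) for all r ≥ 1.
Base step (r = 1): A(1) = 6, and the closed form gives 6. They agree.
Inductive step: suppose the statement holds for some m ≥ 1, so A(m) = m(2m^4 - 2m^3 + 2m^2 + m + 3).
Then A(m+1) = A(m) + (10m^4 + 12m^3 + 14m^2 + 10m + 6) = (m(2m^4 - 2m^3 + 2m^2 + m + 3)) + (10m^4 + 12m^3 + 14m^2 + 10m + 6).
Simplifying, A(m+1) = (m + 1)(2m^4 + 6m^3 + 8m^2 + 7m + 6) = (m+1)(2(m+1)^4 - 2(m+1)^3 + 2(m+1)^2 + (m+1) + 3),
which is the closed form with r = m+1.
This completes the induction.

A(r) = r(2r^4 - 2r^3 + 2r^2 + r + 3)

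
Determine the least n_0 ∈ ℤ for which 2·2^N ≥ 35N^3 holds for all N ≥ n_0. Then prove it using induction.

n_0 = 17

At N = 16: 131072 < 143360, so the inequality fails and n_0 ≥ 17. We prove 2·2^N ≥ 35N^3 for all N ≥ 17.
When N = 17: 2·2^N = 262144 and 35N^3 = 171955, so 262144 ≥ 171955.
Inductive step: assume the claim holds for N = m, so 2·2^m ≥ 35m^3.
Then 2·2^(m + 1) = 2·(2·2^m) ≥ 2·(35m^3).
Also, for m ≥ 17 we have 2·(35m^3) ≥ 35(m+1)^3, since 2 ≥ (1 + 1/m)^3 for all m ≥ 17.
Combining, 2·2^(m + 1) ≥ 35(m+1)^3.
By the principle of mathematical induction, the result holds for all N ≥ 17.
Hence the smallest such n_0 is 17.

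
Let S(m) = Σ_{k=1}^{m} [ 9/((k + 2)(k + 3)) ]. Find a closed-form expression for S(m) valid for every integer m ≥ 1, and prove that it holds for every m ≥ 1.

S(m) = 3m/(m + 3)

We claim S(m) = 3m/(m + 3) for all m ≥ 1.
Base case (m = 1): S(1) = 3/4, and the closed form gives 3/4. They agree.
Inductive step: assume the claim holds for m = k, so S(k) = 3k/(k + 3).
Then S(k+1) = S(k) + (9/((k + 3)(k + 4))) = (3k/(k + 3)) + (9/((k + 3)(k + 4))).
Simplifying, S(k+1) = 3(k + 1)/(k + 4) = 3(k+1)/((k+1) + 3),
which is the closed form with m = k+1.
By the principle of mathematical induction, the result holds for all m ≥ 1.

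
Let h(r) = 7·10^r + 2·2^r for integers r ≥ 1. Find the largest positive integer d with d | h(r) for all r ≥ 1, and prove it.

d = 2

Computing the first values: h(1) = 74 and h(2) = 708; gcd(74, 708) = 2, so d ≤ 2.
We prove 2 | 7·10^r + 2·2^r for all r ≥ 1 by induction on r.
When r = 1: h(1) = 74 = 2·(37), so 2 | h(1).
For the inductive step, assume it holds for an arbitrary p ≥ 1, i.e. 2 | h(p). Then
h(p+1) − 10·h(p) = (7·10^(p+1) + 2·2^(p+1)) − 10·(7·10^p + 2·2^p) = (2)·2^p·(2 − 10) = (-16)·2^p. Since 2 | h(p) by the inductive hypothesis, 2 | 10·h(p); and 2 | -16 since -16 = 2·-8. Therefore 2 | h(p+1).
By the principle of mathematical induction, the result holds for all r ≥ 1.
Therefore the largest such d is 2.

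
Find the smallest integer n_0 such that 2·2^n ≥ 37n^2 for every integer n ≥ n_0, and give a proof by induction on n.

At n = 11: 4096 < 4477, so the inequality fails and n_0 ≥ 12. We prove 2·2^n ≥ 37n^2 for all n ≥ 12.
Base step (n = 12): 2·2^n = 8192 and 37n^2 = 5328, so 8192 ≥ 5328.
Inductive step: assume the claim holds for n = k, so 2·2^k ≥ 37k^2.
Then 2·2^(k + 1) = 2·(2·2^k) ≥ 2·(37k^2).
Also, for k ≥ 12 we have 2·(37k^2) ≥ 37(k+1)^2, since 2 ≥ (1 + 1/k)^2 for all k ≥ 12.
Combining, 2·2^(k + 1) ≥ 37(k+1)^2.
By induction, the statement is established for all n ≥ 12.
Hence the smallest such n_0 is 12.

n_0 = 12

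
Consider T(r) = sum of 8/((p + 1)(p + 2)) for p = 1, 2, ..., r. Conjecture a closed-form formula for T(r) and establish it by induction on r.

T(r) = 4r/(r + 2)

We claim T(r) = 4r/(r + 2) for all r ≥ 1.
Base case (r = 1): T(1) = 4/3, and the closed form gives 4/3. They agree.
Inductive step: suppose the statement holds for some p ≥ 1, so T(p) = 4p/(p + 2).
Then T(p+1) = T(p) + (8/((p + 2)(p + 3))) = (4p/(p + 2)) + (8/((p + 2)(p + 3))).
Simplifying, T(p+1) = 4(p + 1)/(p + 3) = 4(p+1)/((p+1) + 2),
which is the closed form with r = p+1.
By induction, the statement is established for all r ≥ 1.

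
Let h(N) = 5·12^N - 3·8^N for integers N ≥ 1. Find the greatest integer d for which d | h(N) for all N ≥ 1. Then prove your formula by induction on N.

Computing the first values: h(1) = 36 and h(2) = 528; gcd(36, 528) = 12, so d ≤ 12.
We prove 12 | 5·12^N - 3·8^N for all N ≥ 1 by induction on N.
When N = 1: h(1) = 36 = 12·(3), so 12 | h(1).
Inductive step: assume the claim holds for N = m, i.e. 12 | h(m). Then
h(m+1) − 12·h(m) = (5·12^(m+1) - 3·8^(m+1)) − 12·(5·12^m - 3·8^m) = (-3)·8^m·(8 − 12) = (12)·8^m. Since 12 | h(m) by the inductive hypothesis, 12 | 12·h(m); and 12 | 12 since 12 = 12·1. Therefore 12 | h(m+1).
By the principle of mathematical induction, the result holds for all N ≥ 1.
Therefore the largest such d is 12.

d = 12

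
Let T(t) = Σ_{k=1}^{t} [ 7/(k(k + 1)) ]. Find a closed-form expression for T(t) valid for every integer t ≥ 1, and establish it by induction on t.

T(t) = 7t/(t + 1)

We claim T(t) = 7t/(t + 1) for all t ≥ 1.
Base case (t = 1): T(1) = 7/2, and the closed form gives 7/2. They agree.
Inductive step: assume the claim holds for t = k, so T(k) = 7k/(k + 1).
Then T(k+1) = T(k) + (7/((k + 1)(k + 2))) = (7k/(k + 1)) + (7/((k + 1)(k + 2))).
Simplifying, T(k+1) = 7(k + 1)/(k + 2) = 7(k+1)/((k+1) + 1),
which is the closed form with t = k+1.
By the principle of mathematical induction, the result holds for all t ≥ 1.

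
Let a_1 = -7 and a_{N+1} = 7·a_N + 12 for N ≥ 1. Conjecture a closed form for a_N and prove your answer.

a_N = -5·7^(N - 1) - 2

Computing the first terms: a_1 = -7, a_2 = -37, a_3 = -247. This suggests a_N = -5·7^(N - 1) - 2.
When N = 1: the formula gives -7 = -7 = a_1.
Inductive step: assume the claim holds for N = r, so a_r = -5·7^(r - 1) - 2.
Then a_{r+1} = 7·a_r + 12 = 7·(-5·7^(r - 1) - 2) + 12 = -5·7^r - 2 = -5·7^((r+1) - 1) - 2,
which is the claimed formula at N = r+1.
By induction, the statement is established for all N ≥ 1.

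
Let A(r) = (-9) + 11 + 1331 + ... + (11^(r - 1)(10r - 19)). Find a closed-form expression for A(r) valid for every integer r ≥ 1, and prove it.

We claim A(r) = 11^r(r - 2) + 2 for all r ≥ 1.
Base case (r = 1): A(1) = -9, and the closed form gives -9. They agree.
For the inductive step, assume it holds for an arbitrary j ≥ 1, so A(j) = 11^j(j - 2) + 2.
Then A(j+1) = A(j) + (11^j(10j - 9)) = (11^j(j - 2) + 2) + (11^j(10j - 9)).
Simplifying, A(j+1) = 11^(j + 1)j - 11^(j + 1) + 2 = 11^(j+1)((j+1) - 2) + 2,
which is the closed form with r = j+1.
By the principle of mathematical induction, the result holds for all r ≥ 1.

A(r) = 11^r(r - 2) + 2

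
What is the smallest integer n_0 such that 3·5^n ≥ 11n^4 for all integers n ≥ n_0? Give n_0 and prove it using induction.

At n = 4: 1875 < 2816, so the inequality fails and n_0 ≥ 5. We prove 3·5^n ≥ 11n^4 for all n ≥ 5.
When n = 5: 3·5^n = 9375 and 11n^4 = 6875, so 9375 ≥ 6875.
Inductive step: assume the claim holds for n = i, so 3·5^i ≥ 11i^4.
Then 3·5^(i + 1) = 5·(3·5^i) ≥ 5·(11i^4).
Also, for i ≥ 5 we have 5·(11i^4) ≥ 11(i+1)^4, since 5 ≥ (1 + 1/i)^4 for all i ≥ 5.
Combining, 3·5^(i + 1) ≥ 11(i+1)^4.
By the principle of mathematical induction, the result holds for all n ≥ 5.
Hence the smallest such n_0 is 5.

n_0 = 5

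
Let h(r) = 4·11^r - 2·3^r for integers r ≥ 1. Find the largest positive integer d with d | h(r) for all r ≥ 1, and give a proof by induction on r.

Computing the first values: h(1) = 38 and h(2) = 466; gcd(38, 466) = 2, so d ≤ 2.
We prove 2 | 4·11^r - 2·3^r for all r ≥ 1 by induction on r.
Base step (r = 1): h(1) = 38 = 2·(19), so 2 | h(1).
Suppose the result is true for r = p, i.e. 2 | h(p). Then
h(p+1) − 11·h(p) = (4·11^(p+1) - 2·3^(p+1)) − 11·(4·11^p - 2·3^p) = (-2)·3^p·(3 − 11) = (16)·3^p. Since 2 | h(p) by the inductive hypothesis, 2 | 11·h(p); and 2 | 16 since 16 = 2·8. Therefore 2 | h(p+1).
This completes the induction.
Therefore the largest such d is 2.

d = 2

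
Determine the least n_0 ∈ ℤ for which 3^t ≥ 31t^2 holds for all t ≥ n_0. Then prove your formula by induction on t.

At t = 6: 729 < 1116, so the inequality fails and n_0 ≥ 7. We prove 3^t ≥ 31t^2 for all t ≥ 7.
Base case (t = 7): 3^t = 2187 and 31t^2 = 1519, so 2187 ≥ 1519.
Inductive step: suppose the statement holds for some k ≥ 7, so 3^k ≥ 31k^2.
Then 3^(k + 1) = 3·(3^k) ≥ 3·(31k^2).
Also, for k ≥ 7 we have 3·(31k^2) ≥ 31(k+1)^2, since 3 ≥ (1 + 1/k)^2 for all k ≥ 7.
Combining, 3^(k + 1) ≥ 31(k+1)^2.
By the principle of mathematical induction, the result holds for all t ≥ 7.
Hence the smallest such n_0 is 7.

n_0 = 7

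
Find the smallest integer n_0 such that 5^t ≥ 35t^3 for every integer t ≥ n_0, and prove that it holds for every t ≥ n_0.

n_0 = 6

At t = 5: 3125 < 4375, so the inequality fails and n_0 ≥ 6. We prove 5^t ≥ 35t^3 for all t ≥ 6.
Base case (t = 6): 5^t = 15625 and 35t^3 = 7560, so 15625 ≥ 7560.
Inductive step: assume the claim holds for t = i, so 5^i ≥ 35i^3.
Then 5^(i + 1) = 5·(5^i) ≥ 5·(35i^3).
Also, for i ≥ 6 we have 5·(35i^3) ≥ 35(i+1)^3, since 5 ≥ (1 + 1/i)^3 for all i ≥ 6.
Combining, 5^(i + 1) ≥ 35(i+1)^3.
By induction, the statement is established for all t ≥ 6.
Hence the smallest such n_0 is 6.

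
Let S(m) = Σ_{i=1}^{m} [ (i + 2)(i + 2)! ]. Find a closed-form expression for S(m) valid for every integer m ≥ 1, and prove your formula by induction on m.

S(m) = (m + 3)! - 6

We claim S(m) = (m + 3)! - 6 for all m ≥ 1.
Base step (m = 1): S(1) = 18, and the closed form gives 18. They agree.
Inductive step: suppose the statement holds for some i ≥ 1, so S(i) = (i + 3)! - 6.
Then S(i+1) = S(i) + ((i + 3)(i + 3)!) = ((i + 3)! - 6) + ((i + 3)(i + 3)!).
Simplifying, S(i+1) = ((i+1) + 3)! - 6,
which is the closed form with m = i+1.
Hence, by induction on m, the claim holds for every m ≥ 1.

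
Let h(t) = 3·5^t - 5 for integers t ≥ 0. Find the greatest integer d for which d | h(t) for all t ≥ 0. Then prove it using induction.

d = 2

Computing the first values: h(0) = -2 and h(1) = 10; gcd(-2, 10) = 2, so d ≤ 2.
We prove 2 | 3·5^t - 5 for all t ≥ 0 by induction on t.
Base case (t = 0): h(0) = -2 = 2·(-1), so 2 | h(0).
Inductive step: suppose the statement holds for some r ≥ 0, i.e. 2 | h(r). Then
h(r+1) = 3·5^(r+1) - 5 = 5·(3·5^r - 5) + 20 = 5·h(r) + 20. The first term is divisible by 2 by the inductive hypothesis, and 20 is divisible by 2. Hence 2 | h(r+1).
Hence, by induction on t, the claim holds for every t ≥ 0.
Therefore the largest such d is 2.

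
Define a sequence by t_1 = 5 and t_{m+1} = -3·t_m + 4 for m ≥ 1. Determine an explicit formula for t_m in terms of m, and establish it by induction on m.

t_m = 4(-3)^(m - 1) + 1

Computing the first terms: t_1 = 5, t_2 = -11, t_3 = 37. This suggests t_m = 4(-3)^(m - 1) + 1.
For the base case m = 1: the formula gives 5 = 5 = t_1.
Inductive step: suppose the statement holds for some p ≥ 1, so t_p = 4(-3)^(p - 1) + 1.
Then t_{p+1} = -3·t_p + 4 = -3·(4(-3)^(p - 1) + 1) + 4 = 4(-3)^p + 1 = 4(-3)^((p+1) - 1) + 1,
which is the claimed formula at m = p+1.
Hence, by induction on m, the claim holds for every m ≥ 1.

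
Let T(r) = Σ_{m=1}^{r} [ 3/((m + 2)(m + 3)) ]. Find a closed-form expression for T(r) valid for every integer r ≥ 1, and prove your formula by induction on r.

We claim T(r) = r/(r + 3) for all r ≥ 1.
Base case (r = 1): T(1) = 1/4, and the closed form gives 1/4. They agree.
Inductive step: assume the claim holds for r = m, so T(m) = m/(m + 3).
Then T(m+1) = T(m) + (3/((m + 3)(m + 4))) = (m/(m + 3)) + (3/((m + 3)(m + 4))).
Simplifying, T(m+1) = (m + 1)/(m + 4) = (m+1)/((m+1) + 3),
which is the closed form with r = m+1.
By induction, the statement is established for all r ≥ 1.

T(r) = r/(r + 3)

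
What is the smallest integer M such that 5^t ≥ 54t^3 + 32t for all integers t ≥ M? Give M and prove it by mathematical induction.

M = 6

At t = 5: 3125 < 6910, so the inequality fails and M ≥ 6. We prove 5^t ≥ 54t^3 + 32t for all t ≥ 6.
Base case (t = 6): 5^t = 15625 and 54t^3 + 32t = 11856, so 15625 ≥ 11856.
Suppose the result is true for t = i, so 5^i ≥ 54i^3 + 32i.
Then 5^(i + 1) = 5·(5^i) ≥ 5·(54i^3 + 32i).
Also, for i ≥ 6 we have 5·(54i^3 + 32i) ≥ 54(i+1)^3 + 32(i+1), since 5·(54i^3 + 32i) − (54(i+1)^3 + 32(i+1)) = 216i^3 - 162i^2 - 34i - 86, which is nonnegative for all i ≥ 6.
Combining, 5^(i + 1) ≥ 54(i+1)^3 + 32(i+1).
By induction, the statement is established for all t ≥ 6.
Hence the smallest such M is 6.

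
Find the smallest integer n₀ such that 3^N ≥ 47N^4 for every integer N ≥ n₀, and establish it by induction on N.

At N = 12: 531441 < 974592, so the inequality fails and n₀ ≥ 13. We prove 3^N ≥ 47N^4 for all N ≥ 13.
Base case (N = 13): 3^N = 1594323 and 47N^4 = 1342367, so 1594323 ≥ 1342367.
Suppose the result is true for N = k, so 3^k ≥ 47k^4.
Then 3^(k + 1) = 3·(3^k) ≥ 3·(47k^4).
Also, for k ≥ 13 we have 3·(47k^4) ≥ 47(k+1)^4, since 3 ≥ (1 + 1/k)^4 for all k ≥ 13.
Combining, 3^(k + 1) ≥ 47(k+1)^4.
By induction, the statement is established for all N ≥ 13.
Hence the smallest such n₀ is 13.

n₀ = 13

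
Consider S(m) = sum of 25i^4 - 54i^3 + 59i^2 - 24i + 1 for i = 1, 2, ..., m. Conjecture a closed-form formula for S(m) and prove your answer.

We claim S(m) = m(5m^4 - m^3 + m^2 + 4m - 2) for all m ≥ 1.
Base case (m = 1): S(1) = 7, and the closed form gives 7. They agree.
Suppose the result is true for m = i, so S(i) = i(5i^4 - i^3 + i^2 + 4i - 2).
Then S(i+1) = S(i) + (25i^4 + 46i^3 + 47i^2 + 32i + 7) = (i(5i^4 - i^3 + i^2 + 4i - 2)) + (25i^4 + 46i^3 + 47i^2 + 32i + 7).
Simplifying, S(i+1) = (i + 1)(5i^4 + 19i^3 + 28i^2 + 23i + 7) = (i+1)(5(i+1)^4 - (i+1)^3 + (i+1)^2 + 4(i+1) - 2),
which is the closed form with m = i+1.
Hence, by induction on m, the claim holds for every m ≥ 1.

S(m) = m(5m^4 - m^3 + m^2 + 4m - 2)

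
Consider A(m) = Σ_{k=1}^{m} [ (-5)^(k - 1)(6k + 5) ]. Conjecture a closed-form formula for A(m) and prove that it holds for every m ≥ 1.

We claim A(m) = -(-5)^m(m + 1) + 1 for all m ≥ 1.
For the base case m = 1: A(1) = 11, and the closed form gives 11. They agree.
For the inductive step, assume it holds for an arbitrary k ≥ 1, so A(k) = -(-5)^k(k + 1) + 1.
Then A(k+1) = A(k) + ((-5)^k(6k + 11)) = (-(-5)^k(k + 1) + 1) + ((-5)^k(6k + 11)).
Simplifying, A(k+1) = 5(-5)^k·k + 10(-5)^k + 1 = -(-5)^(k+1)((k+1) + 1) + 1,
which is the closed form with m = k+1.
This completes the induction.

A(m) = -(-5)^m(m + 1) + 1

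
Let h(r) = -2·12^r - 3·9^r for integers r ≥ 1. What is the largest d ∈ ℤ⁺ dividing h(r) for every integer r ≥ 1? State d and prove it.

Computing the first values: h(1) = -51 and h(2) = -531; gcd(-51, -531) = 3, so d ≤ 3.
We prove 3 | -2·12^r - 3·9^r for all r ≥ 1 by induction on r.
When r = 1: h(1) = -51 = 3·(-17), so 3 | h(1).
Suppose the result is true for r = j, i.e. 3 | h(j). Then
h(j+1) − 12·h(j) = (-2·12^(j+1) - 3·9^(j+1)) − 12·(-2·12^j - 3·9^j) = (-3)·9^j·(9 − 12) = (9)·9^j. Since 3 | h(j) by the inductive hypothesis, 3 | 12·h(j); and 3 | 9 since 9 = 3·3. Therefore 3 | h(j+1).
By induction, the statement is established for all r ≥ 1.
Therefore the largest such d is 3.

d = 3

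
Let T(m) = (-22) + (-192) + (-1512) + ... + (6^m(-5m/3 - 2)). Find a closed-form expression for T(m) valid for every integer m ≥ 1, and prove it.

We claim T(m) = -2·6^m(m + 1) + 2 for all m ≥ 1.
When m = 1: T(1) = -22, and the closed form gives -22. They agree.
Suppose the result is true for m = r, so T(r) = -2·6^r(r + 1) + 2.
Then T(r+1) = T(r) + (6^r(-10r - 22)) = (-2·6^r(r + 1) + 2) + (6^r(-10r - 22)).
Simplifying, T(r+1) = -12·6^r·r - 24·6^r + 2 = -2·6^(r+1)((r+1) + 1) + 2,
which is the closed form with m = r+1.
By induction, the statement is established for all m ≥ 1.

T(m) = -2·6^m(m + 1) + 2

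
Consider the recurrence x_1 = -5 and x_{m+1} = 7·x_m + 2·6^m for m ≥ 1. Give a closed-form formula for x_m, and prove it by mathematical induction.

x_m = -2·6^m + 7^m

Computing the first terms: x_1 = -5, x_2 = -23, x_3 = -89. This suggests x_m = -2·6^m + 7^m.
When m = 1: the formula gives -5 = -5 = x_1.
Inductive step: suppose the statement holds for some i ≥ 1, so x_i = -2·6^i + 7^i.
Then x_{i+1} = 7·x_i + 2·6^i = 7·(-2·6^i + 7^i) + 2·6^i = -2·6^(i + 1) + 7^(i + 1),
which is the claimed formula at m = i+1.
Hence, by induction on m, the claim holds for every m ≥ 1.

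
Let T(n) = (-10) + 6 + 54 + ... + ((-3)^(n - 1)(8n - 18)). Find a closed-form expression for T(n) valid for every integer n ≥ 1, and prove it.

We claim T(n) = 2(-3)^n(-n + 2) - 4 for all n ≥ 1.
When n = 1: T(1) = -10, and the closed form gives -10. They agree.
For the inductive step, assume it holds for an arbitrary r ≥ 1, so T(r) = 2(-3)^r(-r + 2) - 4.
Then T(r+1) = T(r) + ((-3)^r(8r - 10)) = (2(-3)^r(-r + 2) - 4) + ((-3)^r(8r - 10)).
Simplifying, T(r+1) = 6(-3)^r·r - 6(-3)^r - 4 = 2(-3)^(r+1)(-(r+1) + 2) - 4,
which is the closed form with n = r+1.
Hence, by induction on n, the claim holds for every n ≥ 1.

T(n) = 2(-3)^n(-n + 2) - 4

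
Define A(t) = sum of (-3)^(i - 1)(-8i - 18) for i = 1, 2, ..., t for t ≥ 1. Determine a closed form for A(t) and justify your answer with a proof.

We claim A(t) = (-3)^t(2t + 5) - 5 for all t ≥ 1.
When t = 1: A(1) = -26, and the closed form gives -26. They agree.
Suppose the result is true for t = i, so A(i) = (-3)^i(2i + 5) - 5.
Then A(i+1) = A(i) + ((-3)^i(-8i - 26)) = ((-3)^i(2i + 5) - 5) + ((-3)^i(-8i - 26)).
Simplifying, A(i+1) = -6(-3)^i·i - 21(-3)^i - 5 = (-3)^(i+1)(2(i+1) + 5) - 5,
which is the closed form with t = i+1.
Hence, by induction on t, the claim holds for every t ≥ 1.

A(t) = (-3)^t(2t + 5) - 5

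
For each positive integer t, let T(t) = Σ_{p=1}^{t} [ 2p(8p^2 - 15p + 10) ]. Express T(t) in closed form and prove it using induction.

We claim T(t) = t(t + 1)(4t^2 - 6t + 5) for all t ≥ 1.
When t = 1: T(1) = 6, and the closed form gives 6. They agree.
Inductive step: assume the claim holds for t = p, so T(p) = p(4p^3 - 2p^2 - p + 5).
Then T(p+1) = T(p) + (16p^3 + 18p^2 + 8p + 6) = (p(4p^3 - 2p^2 - p + 5)) + (16p^3 + 18p^2 + 8p + 6).
Simplifying, T(p+1) = (p + 1)(p + 2)(4p^2 + 2p + 3) = (p+1)((p+1) + 1)(4(p+1)^2 - 6(p+1) + 5),
which is the closed form with t = p+1.
Hence, by induction on t, the claim holds for every t ≥ 1.

T(t) = t(t + 1)(4t^2 - 6t + 5)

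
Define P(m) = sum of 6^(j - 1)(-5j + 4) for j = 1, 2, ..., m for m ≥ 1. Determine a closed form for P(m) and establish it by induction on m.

P(m) = 6^m(-m + 1) - 1

We claim P(m) = 6^m(-m + 1) - 1 for all m ≥ 1.
When m = 1: P(1) = -1, and the closed form gives -1. They agree.
Suppose the result is true for m = j, so P(j) = 6^j(-j + 1) - 1.
Then P(j+1) = P(j) + (6^j(-5j - 1)) = (6^j(-j + 1) - 1) + (6^j(-5j - 1)).
Simplifying, P(j+1) = -6·6^j·j - 1 = 6^(j+1)(-(j+1) + 1) - 1,
which is the closed form with m = j+1.
By induction, the statement is established for all m ≥ 1.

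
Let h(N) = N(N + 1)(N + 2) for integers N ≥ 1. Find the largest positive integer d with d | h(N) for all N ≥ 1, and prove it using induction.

Computing the first values: h(1) = 6 and h(2) = 24; gcd(6, 24) = 6, so d ≤ 6.
We prove 6 | N(N + 1)(N + 2) for all N ≥ 1 by induction on N.
For the base case N = 1: h(1) = 6 = 6·(1), so 6 | h(1).
Inductive step: assume the claim holds for N = p, i.e. 6 | h(p). Then
h(p+1) − h(p) = (p+1)·(p+2)·(p+3) − p·(p+1)·(p+2) = (p+1)·(p+2)·[(p+3) − p] = 3·(p+1)·(p+2). The product of 2 consecutive integers is divisible by (2)! = 2, so h(p+1) − h(p) is divisible by 3·2 = 6. By the inductive hypothesis 6 | h(p), hence 6 | h(p+1).
This completes the induction.
Therefore the largest such d is 6.

d = 6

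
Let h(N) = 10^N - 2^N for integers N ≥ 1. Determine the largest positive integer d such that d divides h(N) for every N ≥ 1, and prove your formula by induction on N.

d = 8

Computing the first values: h(1) = 8 and h(2) = 96; gcd(8, 96) = 8, so d ≤ 8.
We prove 8 | 10^N - 2^N for all N ≥ 1 by induction on N.
For the base case N = 1: h(1) = 8 = 8·(1), so 8 | h(1).
Inductive step: assume the claim holds for N = k, i.e. 8 | h(k). Then
10^{k+1} − 2^{k+1} = 10·10^k − 2·2^k = 10·(10^k − 2^k) + (8)·2^k. The first term is divisible by 8 by the inductive hypothesis, and the second term (8)·2^k is divisible by 8 since 8 | 8. Hence 8 | h(k+1).
This completes the induction.
Therefore the largest such d is 8.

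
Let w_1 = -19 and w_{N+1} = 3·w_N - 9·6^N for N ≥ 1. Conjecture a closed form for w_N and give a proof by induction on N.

w_N = -3^(N - 1) - 3·6^N

Computing the first terms: w_1 = -19, w_2 = -111, w_3 = -657. This suggests w_N = -3^(N - 1) - 3·6^N.
For the base case N = 1: the formula gives -19 = -19 = w_1.
For the inductive step, assume it holds for an arbitrary i ≥ 1, so w_i = -3^(i - 1) - 3·6^i.
Then w_{i+1} = 3·w_i - 9·6^i = 3·(-3^(i - 1) - 3·6^i) - 9·6^i = -3^i - 3·6^(i + 1) = -3^((i+1) - 1) - 3·6^(i+1),
which is the claimed formula at N = i+1.
By the principle of mathematical induction, the result holds for all N ≥ 1.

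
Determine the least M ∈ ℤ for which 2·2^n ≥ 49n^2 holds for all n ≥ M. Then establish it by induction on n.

At n = 11: 4096 < 5929, so the inequality fails and M ≥ 12. We prove 2·2^n ≥ 49n^2 for all n ≥ 12.
When n = 12: 2·2^n = 8192 and 49n^2 = 7056, so 8192 ≥ 7056.
Inductive step: assume the claim holds for n = p, so 2·2^p ≥ 49p^2.
Then 2·2^(p + 1) = 2·(2·2^p) ≥ 2·(49p^2).
Also, for p ≥ 12 we have 2·(49p^2) ≥ 49(p+1)^2, since 2 ≥ (1 + 1/p)^2 for all p ≥ 12.
Combining, 2·2^(p + 1) ≥ 49(p+1)^2.
By induction, the statement is established for all n ≥ 12.
Hence the smallest such M is 12.

M = 12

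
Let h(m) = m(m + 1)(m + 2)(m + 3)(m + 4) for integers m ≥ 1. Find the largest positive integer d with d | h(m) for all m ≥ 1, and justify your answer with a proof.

Computing the first values: h(1) = 120 and h(2) = 720; gcd(120, 720) = 120, so d ≤ 120.
We prove 120 | m(m + 1)(m + 2)(m + 3)(m + 4) for all m ≥ 1 by induction on m.
Base step (m = 1): h(1) = 120 = 120·(1), so 120 | h(1).
Inductive step: assume the claim holds for m = j, i.e. 120 | h(j). Then
h(j+1) − h(j) = (j+1)·(j+2)·(j+3)·(j+4)·(j+5) − j·(j+1)·(j+2)·(j+3)·(j+4) = (j+1)·(j+2)·(j+3)·(j+4)·[(j+5) − j] = 5·(j+1)·(j+2)·(j+3)·(j+4). The product of 4 consecutive integers is divisible by (4)! = 24, so h(j+1) − h(j) is divisible by 5·24 = 120. By the inductive hypothesis 120 | h(j), hence 120 | h(j+1).
This completes the induction.
Therefore the largest such d is 120.

d = 120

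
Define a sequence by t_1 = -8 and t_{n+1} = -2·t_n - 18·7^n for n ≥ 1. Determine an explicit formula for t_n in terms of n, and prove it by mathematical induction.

t_n = -3(-2)^n - 2·7^n

Computing the first terms: t_1 = -8, t_2 = -110, t_3 = -662. This suggests t_n = -3(-2)^n - 2·7^n.
For the base case n = 1: the formula gives -8 = -8 = t_1.
Inductive step: assume the claim holds for n = p, so t_p = -3(-2)^p - 2·7^p.
Then t_{p+1} = -2·t_p - 18·7^p = -2·(-3(-2)^p - 2·7^p) - 18·7^p = -3(-2)^(p + 1) - 2·7^(p + 1),
which is the claimed formula at n = p+1.
By induction, the statement is established for all n ≥ 1.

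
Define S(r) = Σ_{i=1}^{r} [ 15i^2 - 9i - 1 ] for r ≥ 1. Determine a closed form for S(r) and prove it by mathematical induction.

S(r) = r(5r^2 + 3r - 3)

We claim S(r) = r(5r^2 + 3r - 3) for all r ≥ 1.
When r = 1: S(1) = 5, and the closed form gives 5. They agree.
Suppose the result is true for r = i, so S(i) = i(5i^2 + 3i - 3).
Then S(i+1) = S(i) + (15i^2 + 21i + 5) = (i(5i^2 + 3i - 3)) + (15i^2 + 21i + 5).
Simplifying, S(i+1) = (i + 1)(5i^2 + 13i + 5) = (i+1)(5(i+1)^2 + 3(i+1) - 3),
which is the closed form with r = i+1.
Hence, by induction on r, the claim holds for every r ≥ 1.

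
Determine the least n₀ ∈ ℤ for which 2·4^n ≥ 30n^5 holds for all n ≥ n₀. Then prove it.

At n = 10: 2097152 < 3000000, so the inequality fails and n₀ ≥ 11. We prove 2·4^n ≥ 30n^5 for all n ≥ 11.
For the base case n = 11: 2·4^n = 8388608 and 30n^5 = 4831530, so 8388608 ≥ 4831530.
Inductive step: suppose the statement holds for some i ≥ 11, so 2·4^i ≥ 30i^5.
Then 2·4^(i + 1) = 4·(2·4^i) ≥ 4·(30i^5).
Also, for i ≥ 11 we have 4·(30i^5) ≥ 30(i+1)^5, since 4 ≥ (1 + 1/i)^5 for all i ≥ 11.
Combining, 2·4^(i + 1) ≥ 30(i+1)^5.
By induction, the statement is established for all n ≥ 11.
Hence the smallest such n₀ is 11.

n₀ = 11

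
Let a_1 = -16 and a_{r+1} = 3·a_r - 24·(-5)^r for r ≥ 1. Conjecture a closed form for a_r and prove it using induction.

a_r = 3(-5)^r - 3^(r - 1)

Computing the first terms: a_1 = -16, a_2 = 72, a_3 = -384. This suggests a_r = 3(-5)^r - 3^(r - 1).
Base case (r = 1): the formula gives -16 = -16 = a_1.
Suppose the result is true for r = i, so a_i = 3(-5)^i - 3^(i - 1).
Then a_{i+1} = 3·a_i - 24·(-5)^i = 3·(3(-5)^i - 3^(i - 1)) - 24·(-5)^i = 3(-5)^(i + 1) - 3^i = 3(-5)^(i+1) - 3^((i+1) - 1),
which is the claimed formula at r = i+1.
By the principle of mathematical induction, the result holds for all r ≥ 1.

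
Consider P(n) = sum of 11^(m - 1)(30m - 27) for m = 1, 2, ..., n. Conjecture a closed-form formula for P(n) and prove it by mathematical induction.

We claim P(n) = 3·11^n(n - 1) + 3 for all n ≥ 1.
Base step (n = 1): P(1) = 3, and the closed form gives 3. They agree.
Suppose the result is true for n = m, so P(m) = 3·11^m(m - 1) + 3.
Then P(m+1) = P(m) + (11^m(30m + 3)) = (3·11^m(m - 1) + 3) + (11^m(30m + 3)).
Simplifying, P(m+1) = 33·11^m·m + 3 = 3·11^(m+1)((m+1) - 1) + 3,
which is the closed form with n = m+1.
By the principle of mathematical induction, the result holds for all n ≥ 1.

P(n) = 3·11^n(n - 1) + 3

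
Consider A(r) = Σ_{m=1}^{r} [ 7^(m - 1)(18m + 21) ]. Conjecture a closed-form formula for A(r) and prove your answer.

A(r) = 3·7^r(r + 1) - 3

We claim A(r) = 3·7^r(r + 1) - 3 for all r ≥ 1.
For the base case r = 1: A(1) = 39, and the closed form gives 39. They agree.
Suppose the result is true for r = m, so A(m) = 3·7^m(m + 1) - 3.
Then A(m+1) = A(m) + (7^m(18m + 39)) = (3·7^m(m + 1) - 3) + (7^m(18m + 39)).
Simplifying, A(m+1) = 21·7^m·m + 42·7^m - 3 = 3·7^(m+1)((m+1) + 1) - 3,
which is the closed form with r = m+1.
This completes the induction.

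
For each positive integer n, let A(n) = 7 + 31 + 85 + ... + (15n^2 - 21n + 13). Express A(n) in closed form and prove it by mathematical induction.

We claim A(n) = n(5n^2 - 3n + 5) for all n ≥ 1.
Base case (n = 1): A(1) = 7, and the closed form gives 7. They agree.
Inductive step: assume the claim holds for n = j, so A(j) = j(5j^2 - 3j + 5).
Then A(j+1) = A(j) + (15j^2 + 9j + 7) = (j(5j^2 - 3j + 5)) + (15j^2 + 9j + 7).
Simplifying, A(j+1) = (j + 1)(5j^2 + 7j + 7) = (j+1)(5(j+1)^2 - 3(j+1) + 5),
which is the closed form with n = j+1.
This completes the induction.

A(n) = n(5n^2 - 3n + 5)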